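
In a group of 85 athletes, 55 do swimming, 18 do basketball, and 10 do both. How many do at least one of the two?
|A∪B| = |A| + |B| - |A∩B| = 55 + 18 - 10 = 63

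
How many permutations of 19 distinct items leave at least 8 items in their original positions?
Exactly j fixed points: C(19,j)·!(19-j); sum over j ≥ 8 (derangement numbers via !m = (m-1)·(!(m-1) + !(m-2)): !0..!11 = 1, 0, 1, 2, 9, 44, 265, 1854, 14833, 133496, 1334961, 14684570). Σ_{j=8}^{19} C(19,j)·!(19-j) = C(19,8)·!11 + C(19,9)·!10 + C(19,10)·!9 + C(19,11)·!8 + C(19,12)·!7 + C(19,13)·!6 + C(19,14)·!5 + C(19,15)·!4 + C(19,16)·!3 + C(19,17)·!2 + C(19,18)·!1 + C(19,19)·!0 = 75582·14684570 + 92378·1334961 + 92378·133496 + 75582·14833 + 50388·1854 + 27132·265 + 11628·44 + 3876·9 + 969·2 + 171·1 + 19·0 + 1·1 = 1246764556250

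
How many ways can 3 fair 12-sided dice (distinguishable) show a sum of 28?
Coefficient of x^28 in (x + x² + ... + x^12)^3. By inclusion-exclusion on dice exceeding 12: Σ_j (-1)^j C(3,j)·C(28-1-12j, 2) = C(3,0)·C(27,2) - C(3,1)·C(15,2) + C(3,2)·C(3,2) = 1·351 - 3·105 + 3·3 = 45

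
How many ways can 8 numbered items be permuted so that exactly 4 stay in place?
Choose the 4 fixed points C(8,4) = 70, derange the rest: !4 = Σ_{j=0}^{4} (-1)^j·4!/j! = 24 - 24 + 12 - 4 + 1 = 9. Product = 70 × 9 = 630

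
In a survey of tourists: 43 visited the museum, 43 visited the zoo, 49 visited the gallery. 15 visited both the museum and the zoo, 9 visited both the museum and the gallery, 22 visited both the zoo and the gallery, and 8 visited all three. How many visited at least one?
|A∪B∪C| = 43+43+49-15-9-22+8 = 97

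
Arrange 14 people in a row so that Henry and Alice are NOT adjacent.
Total - adjacent = 14! - (14-1)!×2 = 87178291200 - 12454041600 = 74724249600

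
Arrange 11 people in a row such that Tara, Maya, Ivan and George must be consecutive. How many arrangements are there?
Treat the 4 as one block: (11-4+1)! × 4! = 40320 × 24 = 967680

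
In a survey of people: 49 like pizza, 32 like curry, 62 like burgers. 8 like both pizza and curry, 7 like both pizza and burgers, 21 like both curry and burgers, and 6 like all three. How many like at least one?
|A∪B∪C| = 49+32+62-8-7-21+6 = 113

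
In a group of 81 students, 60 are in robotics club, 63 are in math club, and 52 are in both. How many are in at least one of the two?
|A∪B| = |A| + |B| - |A∩B| = 60 + 63 - 52 = 71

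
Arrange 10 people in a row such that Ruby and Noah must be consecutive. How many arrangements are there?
Treat the 2 as one block: (10-2+1)! × 2! = 362880 × 2 = 725760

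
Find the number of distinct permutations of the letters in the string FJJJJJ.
6! / (5! × 1!) = 6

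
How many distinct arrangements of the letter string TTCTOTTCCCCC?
12! / (5! × 1! × 6!) = 5544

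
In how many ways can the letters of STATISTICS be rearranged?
10! / (3! × 3! × 1! × 2! × 1!) = 50400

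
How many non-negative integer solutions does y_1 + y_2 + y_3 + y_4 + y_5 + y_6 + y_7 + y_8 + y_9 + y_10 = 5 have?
C(5+10-1, 10-1) = C(14, 9) = 2002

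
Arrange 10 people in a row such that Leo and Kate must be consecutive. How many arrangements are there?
Treat the 2 as one block: (10-2+1)! × 2! = 362880 × 2 = 725760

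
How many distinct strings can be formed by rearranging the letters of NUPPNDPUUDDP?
12! / (2! × 3! × 3! × 4!) = 277200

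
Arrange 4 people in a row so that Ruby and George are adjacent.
Treat as block: (4-1)! × 2! = 6 × 2 = 12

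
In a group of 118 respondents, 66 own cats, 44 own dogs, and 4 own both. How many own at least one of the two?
|A∪B| = |A| + |B| - |A∩B| = 66 + 44 - 4 = 106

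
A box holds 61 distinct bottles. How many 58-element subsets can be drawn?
C(61,58) = 61!/(58!×3!) = 35990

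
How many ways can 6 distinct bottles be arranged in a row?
6! = 720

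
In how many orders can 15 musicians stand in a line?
15! = 1307674368000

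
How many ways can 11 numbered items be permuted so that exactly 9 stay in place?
Choose the 9 fixed points C(11,9) = 55, derange the rest: !2 = Σ_{j=0}^{2} (-1)^j·2!/j! = 2 - 2 + 1 = 1. Product = 55 × 1 = 55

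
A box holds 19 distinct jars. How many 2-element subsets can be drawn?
C(19,2) = 19!/(2!×17!) = 171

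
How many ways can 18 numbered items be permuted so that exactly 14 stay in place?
Choose the 14 fixed points C(18,14) = 3060, derange the rest: !4 = Σ_{j=0}^{4} (-1)^j·4!/j! = 24 - 24 + 12 - 4 + 1 = 9. Product = 3060 × 9 = 27540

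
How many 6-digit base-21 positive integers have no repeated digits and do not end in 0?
Last digit: 20 nonzero choices. First digit: 19 (nonzero, ≠last). Middle 4: P(19,4) = 93024. Total = 35349120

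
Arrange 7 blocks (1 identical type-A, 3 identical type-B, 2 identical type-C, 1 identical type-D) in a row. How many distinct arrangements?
7! / (1! × 3! × 2! × 1!) = 420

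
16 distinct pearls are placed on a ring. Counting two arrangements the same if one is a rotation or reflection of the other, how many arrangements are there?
(16-1)!/2 = 1307674368000/2 = 653837184000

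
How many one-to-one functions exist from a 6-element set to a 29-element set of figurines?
P(29,6) = 29!/(29-6)! = 342014400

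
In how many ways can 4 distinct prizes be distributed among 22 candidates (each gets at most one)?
P(22,4) = 22!/(22-4)! = 175560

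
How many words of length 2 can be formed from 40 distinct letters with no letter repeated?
P(40,2) = 40!/(40-2)! = 1560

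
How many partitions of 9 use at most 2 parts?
By conjugation, equals partitions of 9 into parts ≤ 2. Let r_j(i) = number of partitions of i into parts ≤ j, for i = 0..9. r_1(i) = 1 for all i; r_j(i) = r_{j-1}(i) + r_j(i-j). Rows j = 2..2: ≤2: 1 1 2 2 3 3 4 4 5 5. r_2(9) = 5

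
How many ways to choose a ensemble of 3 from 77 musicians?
C(77,3) = 77!/(3!×74!) = 73150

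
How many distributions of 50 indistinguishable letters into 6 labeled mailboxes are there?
C(50+6-1, 6-1) = C(55, 5) = 3478761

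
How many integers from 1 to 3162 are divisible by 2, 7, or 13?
⌊3162/2⌋+⌊3162/7⌋+⌊3162/13⌋ - ⌊3162/14⌋-⌊3162/26⌋-⌊3162/91⌋ + ⌊3162/182⌋ = 1581+451+243 - 225-121-34 + 17 = 1912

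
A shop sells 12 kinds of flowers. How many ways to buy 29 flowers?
C(29+12-1, 12-1) = C(40, 11) = 2311801440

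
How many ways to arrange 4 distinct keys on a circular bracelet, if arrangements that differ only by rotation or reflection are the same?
(4-1)!/2 = 6/2 = 3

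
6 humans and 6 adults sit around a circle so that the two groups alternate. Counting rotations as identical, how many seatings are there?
Fix one of the humans: (6-1)! ways for the remaining humans, × 6! ways for the adults = 120 × 720 = 86400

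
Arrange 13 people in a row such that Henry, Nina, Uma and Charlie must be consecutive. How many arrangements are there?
Treat the 4 as one block: (13-4+1)! × 4! = 3628800 × 24 = 87091200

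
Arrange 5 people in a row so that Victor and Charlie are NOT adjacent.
Total - adjacent = 5! - (5-1)!×2 = 120 - 48 = 72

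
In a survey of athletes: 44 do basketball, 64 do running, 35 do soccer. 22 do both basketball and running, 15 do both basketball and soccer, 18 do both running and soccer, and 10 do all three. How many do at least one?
|A∪B∪C| = 44+64+35-22-15-18+10 = 98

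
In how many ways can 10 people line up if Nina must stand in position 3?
Fix one position: (10-1)! = 362880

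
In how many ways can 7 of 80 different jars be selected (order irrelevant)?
C(80,7) = 80!/(7!×73!) = 3176716400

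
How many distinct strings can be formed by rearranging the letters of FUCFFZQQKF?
10! / (1! × 2! × 4! × 1! × 1! × 1!) = 75600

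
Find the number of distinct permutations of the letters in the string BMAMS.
5! / (2! × 1! × 1! × 1!) = 60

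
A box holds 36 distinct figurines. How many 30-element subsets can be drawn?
C(36,30) = 36!/(30!×6!) = 1947792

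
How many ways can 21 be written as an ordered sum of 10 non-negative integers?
C(21+10-1, 10-1) = C(30, 9) = 14307150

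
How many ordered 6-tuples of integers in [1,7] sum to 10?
Coefficient of x^10 in (x + x² + ... + x^7)^6. By inclusion-exclusion on dice exceeding 7: Σ_j (-1)^j C(6,j)·C(10-1-7j, 5) = C(6,0)·C(9,5) = 1·126 = 126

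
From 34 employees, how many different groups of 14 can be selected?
C(34,14) = 34!/(14!×20!) = 1391975640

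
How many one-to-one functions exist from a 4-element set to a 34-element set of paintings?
P(34,4) = 34!/(34-4)! = 1113024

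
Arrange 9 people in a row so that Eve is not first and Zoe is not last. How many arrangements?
By inclusion-exclusion: 9! - 2×(9-1)! + (9-2)! = 362880 - 80640 + 5040 = 287280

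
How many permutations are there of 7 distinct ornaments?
7! = 5040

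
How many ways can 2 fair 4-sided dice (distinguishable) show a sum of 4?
Coefficient of x^4 in (x + x² + ... + x^4)^2. By inclusion-exclusion on dice exceeding 4: Σ_j (-1)^j C(2,j)·C(4-1-4j, 1) = C(2,0)·C(3,1) = 1·3 = 3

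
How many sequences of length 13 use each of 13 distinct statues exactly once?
13! = 6227020800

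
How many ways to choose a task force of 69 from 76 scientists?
C(76,69) = 76!/(69!×7!) = 2186189400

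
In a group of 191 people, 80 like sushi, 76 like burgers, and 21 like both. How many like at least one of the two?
|A∪B| = |A| + |B| - |A∩B| = 80 + 76 - 21 = 135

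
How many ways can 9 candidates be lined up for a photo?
9! = 362880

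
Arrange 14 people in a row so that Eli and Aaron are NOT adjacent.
Total - adjacent = 14! - (14-1)!×2 = 87178291200 - 12454041600 = 74724249600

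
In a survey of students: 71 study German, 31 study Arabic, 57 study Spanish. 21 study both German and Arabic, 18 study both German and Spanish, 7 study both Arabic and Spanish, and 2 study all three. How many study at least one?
|A∪B∪C| = 71+31+57-21-18-7+2 = 115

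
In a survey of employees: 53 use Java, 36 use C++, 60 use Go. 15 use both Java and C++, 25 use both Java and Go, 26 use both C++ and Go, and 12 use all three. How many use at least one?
|A∪B∪C| = 53+36+60-15-25-26+12 = 95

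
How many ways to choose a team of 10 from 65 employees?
C(65,10) = 65!/(10!×55!) = 179013799328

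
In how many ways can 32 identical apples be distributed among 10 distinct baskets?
C(32+10-1, 10-1) = C(41, 9) = 350343565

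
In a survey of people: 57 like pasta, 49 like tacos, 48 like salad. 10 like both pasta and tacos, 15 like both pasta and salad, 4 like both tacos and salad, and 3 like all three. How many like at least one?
|A∪B∪C| = 57+49+48-10-15-4+3 = 128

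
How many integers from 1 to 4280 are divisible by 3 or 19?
⌊4280/3⌋ + ⌊4280/19⌋ - ⌊4280/57⌋ = 1426 + 225 - 75 = 1576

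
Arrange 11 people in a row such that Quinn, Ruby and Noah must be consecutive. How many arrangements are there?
Treat the 3 as one block: (11-3+1)! × 3! = 362880 × 6 = 2177280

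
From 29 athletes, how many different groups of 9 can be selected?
C(29,9) = 29!/(9!×20!) = 10015005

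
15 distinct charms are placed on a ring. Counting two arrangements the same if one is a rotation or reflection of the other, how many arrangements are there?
(15-1)!/2 = 87178291200/2 = 43589145600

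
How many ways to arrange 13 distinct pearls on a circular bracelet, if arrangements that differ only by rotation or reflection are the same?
(13-1)!/2 = 479001600/2 = 239500800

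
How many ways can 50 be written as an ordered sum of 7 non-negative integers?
C(50+7-1, 7-1) = C(56, 6) = 32468436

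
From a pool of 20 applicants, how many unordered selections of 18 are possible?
C(20,18) = 20!/(18!×2!) = 190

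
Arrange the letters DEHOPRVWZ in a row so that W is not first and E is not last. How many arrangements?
By inclusion-exclusion: 9! - 2×(9-1)! + (9-2)! = 362880 - 80640 + 5040 = 287280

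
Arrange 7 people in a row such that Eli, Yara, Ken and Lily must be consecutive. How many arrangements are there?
Treat the 4 as one block: (7-4+1)! × 4! = 24 × 24 = 576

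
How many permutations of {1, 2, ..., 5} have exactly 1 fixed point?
Choose the 1 fixed point C(5,1) = 5, derange the rest: !4 = Σ_{j=0}^{4} (-1)^j·4!/j! = 24 - 24 + 12 - 4 + 1 = 9. Product = 5 × 9 = 45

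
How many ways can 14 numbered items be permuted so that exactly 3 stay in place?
Choose the 3 fixed points C(14,3) = 364, derange the rest: !11 = Σ_{j=0}^{11} (-1)^j·11!/j! = 39916800 - 39916800 + 19958400 - 6652800 + 1663200 - 332640 + 55440 - 7920 + 990 - 110 + 11 - 1 = 14684570. Product = 364 × 14684570 = 5345183480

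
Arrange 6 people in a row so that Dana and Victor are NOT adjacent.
Total - adjacent = 6! - (6-1)!×2 = 720 - 240 = 480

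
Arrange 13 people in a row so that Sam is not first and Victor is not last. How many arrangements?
By inclusion-exclusion: 13! - 2×(13-1)! + (13-2)! = 6227020800 - 958003200 + 39916800 = 5308934400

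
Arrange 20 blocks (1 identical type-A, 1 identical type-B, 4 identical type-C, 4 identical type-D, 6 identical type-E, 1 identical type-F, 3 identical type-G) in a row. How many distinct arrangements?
20! / (1! × 1! × 4! × 4! × 6! × 1! × 3!) = 977728752000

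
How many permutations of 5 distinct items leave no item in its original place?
!5 = Σ_{j=0}^{5} (-1)^j·5!/j! = 120 - 120 + 60 - 20 + 5 - 1 = 44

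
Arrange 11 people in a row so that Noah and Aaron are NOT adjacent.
Total - adjacent = 11! - (11-1)!×2 = 39916800 - 7257600 = 32659200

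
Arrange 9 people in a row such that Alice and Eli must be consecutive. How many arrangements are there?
Treat the 2 as one block: (9-2+1)! × 2! = 40320 × 2 = 80640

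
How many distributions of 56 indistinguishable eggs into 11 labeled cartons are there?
C(56+11-1, 11-1) = C(66, 10) = 210980549208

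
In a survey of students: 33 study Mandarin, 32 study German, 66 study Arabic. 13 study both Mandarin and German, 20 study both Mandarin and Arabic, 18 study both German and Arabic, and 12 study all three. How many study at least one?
|A∪B∪C| = 33+32+66-13-20-18+12 = 92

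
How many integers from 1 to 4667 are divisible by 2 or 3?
⌊4667/2⌋ + ⌊4667/3⌋ - ⌊4667/6⌋ = 2333 + 1555 - 777 = 3111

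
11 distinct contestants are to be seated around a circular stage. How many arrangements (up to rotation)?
Circular: fix one position, arrange the rest. (11-1)! = 3628800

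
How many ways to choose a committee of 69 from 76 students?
C(76,69) = 76!/(69!×7!) = 2186189400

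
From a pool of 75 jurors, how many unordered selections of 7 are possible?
C(75,7) = 75!/(7!×68!) = 1984829850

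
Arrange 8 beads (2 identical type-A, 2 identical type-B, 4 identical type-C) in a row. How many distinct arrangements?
8! / (2! × 2! × 4!) = 420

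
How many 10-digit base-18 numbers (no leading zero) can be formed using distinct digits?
First digit: 17 choices (nonzero). Then descending: 17 × 17 × 16 × 15 × 14 × 13 × 12 × 11 × 10 × 9 = 149967417600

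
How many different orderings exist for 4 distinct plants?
4! = 24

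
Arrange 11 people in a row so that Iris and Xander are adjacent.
Treat as block: (11-1)! × 2! = 3628800 × 2 = 7257600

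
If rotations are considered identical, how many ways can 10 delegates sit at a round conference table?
Circular: fix one position, arrange the rest. (10-1)! = 362880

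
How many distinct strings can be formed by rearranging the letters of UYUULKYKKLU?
11! / (4! × 2! × 3! × 2!) = 69300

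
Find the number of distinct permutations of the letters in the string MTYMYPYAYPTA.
12! / (2! × 2! × 2! × 4! × 2!) = 1247400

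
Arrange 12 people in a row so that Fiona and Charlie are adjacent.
Treat as block: (12-1)! × 2! = 39916800 × 2 = 79833600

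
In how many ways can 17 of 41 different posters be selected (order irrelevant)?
C(41,17) = 41!/(17!×24!) = 151584480450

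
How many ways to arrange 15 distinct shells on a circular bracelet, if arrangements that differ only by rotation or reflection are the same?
(15-1)!/2 = 87178291200/2 = 43589145600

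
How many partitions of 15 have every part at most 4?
Let r_j(i) = number of partitions of i into parts ≤ j, for i = 0..15. r_1(i) = 1 for all i; r_j(i) = r_{j-1}(i) + r_j(i-j). Rows j = 2..4: ≤2: 1 1 2 2 3 3 4 4 5 5 6 6 7 7 8 8; ≤3: 1 1 2 3 4 5 7 8 10 12 14 16 19 21 24 27; ≤4: 1 1 2 3 5 6 9 11 15 18 23 27 34 39 47 54. r_4(15) = 54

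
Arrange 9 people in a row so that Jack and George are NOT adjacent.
Total - adjacent = 9! - (9-1)!×2 = 362880 - 80640 = 282240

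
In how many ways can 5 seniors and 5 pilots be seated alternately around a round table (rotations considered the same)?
Fix one of the seniors: (5-1)! ways for the remaining seniors, × 5! ways for the pilots = 24 × 120 = 2880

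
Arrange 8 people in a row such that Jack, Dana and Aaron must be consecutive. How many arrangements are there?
Treat the 3 as one block: (8-3+1)! × 3! = 720 × 6 = 4320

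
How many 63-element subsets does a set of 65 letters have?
C(65,63) = 65!/(63!×2!) = 2080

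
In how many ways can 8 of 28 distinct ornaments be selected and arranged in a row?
P(28,8) = 28!/(28-8)! = 125318793600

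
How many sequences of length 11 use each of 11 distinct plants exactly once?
11! = 39916800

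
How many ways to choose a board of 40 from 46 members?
C(46,40) = 46!/(40!×6!) = 9366819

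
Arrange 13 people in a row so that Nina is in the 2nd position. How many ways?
Fix one position: (13-1)! = 479001600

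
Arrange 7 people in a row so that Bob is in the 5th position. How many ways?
Fix one position: (7-1)! = 720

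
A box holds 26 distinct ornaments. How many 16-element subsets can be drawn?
C(26,16) = 26!/(16!×10!) = 5311735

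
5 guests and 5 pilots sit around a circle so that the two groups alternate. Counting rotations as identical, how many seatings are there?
Fix one of the guests: (5-1)! ways for the remaining guests, × 5! ways for the pilots = 24 × 120 = 2880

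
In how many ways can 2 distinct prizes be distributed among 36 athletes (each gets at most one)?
P(36,2) = 36!/(36-2)! = 1260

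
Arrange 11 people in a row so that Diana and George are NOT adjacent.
Total - adjacent = 11! - (11-1)!×2 = 39916800 - 7257600 = 32659200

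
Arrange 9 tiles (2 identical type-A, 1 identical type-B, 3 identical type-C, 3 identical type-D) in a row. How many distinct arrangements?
9! / (2! × 1! × 3! × 3!) = 5040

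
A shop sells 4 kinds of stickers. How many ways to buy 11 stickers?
C(11+4-1, 4-1) = C(14, 3) = 364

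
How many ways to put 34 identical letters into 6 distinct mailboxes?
C(34+6-1, 6-1) = C(39, 5) = 575757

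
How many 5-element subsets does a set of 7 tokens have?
C(7,5) = 7!/(5!×2!) = 21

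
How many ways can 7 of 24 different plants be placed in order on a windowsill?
P(24,7) = 24!/(24-7)! = 1744364160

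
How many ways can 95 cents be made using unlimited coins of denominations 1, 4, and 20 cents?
Coefficient of x^95 in 1/(1-x^1) · 1/(1-x^4) · 1/(1-x^20). Case on j = number of 20-cent coins (j = 0..4); remainder r = 95 - 20j is made from {1,4} in ⌊r/4⌋+1 ways. r = 95, 75, 55, 35, 15 → 24 + 19 + 14 + 9 + 4 = 70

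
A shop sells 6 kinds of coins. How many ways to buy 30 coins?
C(30+6-1, 6-1) = C(35, 5) = 324632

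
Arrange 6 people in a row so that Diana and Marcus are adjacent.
Treat as block: (6-1)! × 2! = 120 × 2 = 240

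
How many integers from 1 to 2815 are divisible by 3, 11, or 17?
⌊2815/3⌋+⌊2815/11⌋+⌊2815/17⌋ - ⌊2815/33⌋-⌊2815/51⌋-⌊2815/187⌋ + ⌊2815/561⌋ = 938+255+165 - 85-55-15 + 5 = 1208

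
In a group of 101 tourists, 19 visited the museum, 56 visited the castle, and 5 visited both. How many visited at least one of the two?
|A∪B| = |A| + |B| - |A∩B| = 19 + 56 - 5 = 70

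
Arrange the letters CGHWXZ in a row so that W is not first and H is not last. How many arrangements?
By inclusion-exclusion: 6! - 2×(6-1)! + (6-2)! = 720 - 240 + 24 = 504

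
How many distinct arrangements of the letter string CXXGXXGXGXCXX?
13! / (3! × 2! × 8!) = 12870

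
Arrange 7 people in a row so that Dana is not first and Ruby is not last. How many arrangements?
By inclusion-exclusion: 7! - 2×(7-1)! + (7-2)! = 5040 - 1440 + 120 = 3720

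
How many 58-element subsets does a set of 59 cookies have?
C(59,58) = 59!/(58!×1!) = 59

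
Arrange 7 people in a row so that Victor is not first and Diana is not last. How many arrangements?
By inclusion-exclusion: 7! - 2×(7-1)! + (7-2)! = 5040 - 1440 + 120 = 3720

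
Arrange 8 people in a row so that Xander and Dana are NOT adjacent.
Total - adjacent = 8! - (8-1)!×2 = 40320 - 10080 = 30240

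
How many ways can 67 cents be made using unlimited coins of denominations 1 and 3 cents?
Coefficient of x^67 in 1/(1-x^1) · 1/(1-x^3). Use j coins of 3 for j = 0..⌊67/3⌋ = 22, the rest in 1s: 22 + 1 = 23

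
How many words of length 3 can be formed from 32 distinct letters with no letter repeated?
P(32,3) = 32!/(32-3)! = 29760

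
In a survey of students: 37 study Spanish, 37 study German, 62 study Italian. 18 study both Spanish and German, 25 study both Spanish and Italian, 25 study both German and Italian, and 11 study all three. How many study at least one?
|A∪B∪C| = 37+37+62-18-25-25+11 = 79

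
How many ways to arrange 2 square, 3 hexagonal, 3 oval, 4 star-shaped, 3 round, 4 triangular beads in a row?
19! / (2! × 3! × 3! × 4! × 3! × 4!) = 488864376000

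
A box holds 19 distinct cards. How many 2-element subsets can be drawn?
C(19,2) = 19!/(2!×17!) = 171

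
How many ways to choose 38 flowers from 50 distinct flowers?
C(50,38) = 50!/(38!×12!) = 121399651100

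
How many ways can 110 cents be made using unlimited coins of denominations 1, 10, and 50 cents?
Coefficient of x^110 in 1/(1-x^1) · 1/(1-x^10) · 1/(1-x^50). Case on j = number of 50-cent coins (j = 0..2); remainder r = 110 - 50j is made from {1,10} in ⌊r/10⌋+1 ways. r = 110, 60, 10 → 12 + 7 + 2 = 21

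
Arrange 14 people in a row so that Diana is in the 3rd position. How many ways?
Fix one position: (14-1)! = 6227020800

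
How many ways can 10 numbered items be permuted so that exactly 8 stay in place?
Choose the 8 fixed points C(10,8) = 45, derange the rest: !2 = Σ_{j=0}^{2} (-1)^j·2!/j! = 2 - 2 + 1 = 1. Product = 45 × 1 = 45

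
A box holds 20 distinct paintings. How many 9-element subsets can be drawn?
C(20,9) = 20!/(9!×11!) = 167960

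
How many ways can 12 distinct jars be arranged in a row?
12! = 479001600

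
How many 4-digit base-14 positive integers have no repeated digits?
First digit: 13 choices (nonzero). Then descending: 13 × 13 × 12 × 11 = 22308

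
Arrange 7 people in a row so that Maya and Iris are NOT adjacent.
Total - adjacent = 7! - (7-1)!×2 = 5040 - 1440 = 3600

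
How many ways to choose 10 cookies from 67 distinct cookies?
C(67,10) = 67!/(10!×57!) = 247994680648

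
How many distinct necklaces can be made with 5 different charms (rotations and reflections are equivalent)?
(5-1)!/2 = 24/2 = 12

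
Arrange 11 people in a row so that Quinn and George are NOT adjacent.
Total - adjacent = 11! - (11-1)!×2 = 39916800 - 7257600 = 32659200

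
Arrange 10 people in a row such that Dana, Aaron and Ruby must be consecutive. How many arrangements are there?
Treat the 3 as one block: (10-3+1)! × 3! = 40320 × 6 = 241920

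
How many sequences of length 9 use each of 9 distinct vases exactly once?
9! = 362880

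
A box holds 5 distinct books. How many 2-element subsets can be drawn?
C(5,2) = 5!/(2!×3!) = 10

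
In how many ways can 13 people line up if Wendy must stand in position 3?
Fix one position: (13-1)! = 479001600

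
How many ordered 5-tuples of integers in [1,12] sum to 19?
Coefficient of x^19 in (x + x² + ... + x^12)^5. By inclusion-exclusion on dice exceeding 12: Σ_j (-1)^j C(5,j)·C(19-1-12j, 4) = C(5,0)·C(18,4) - C(5,1)·C(6,4) = 1·3060 - 5·15 = 2985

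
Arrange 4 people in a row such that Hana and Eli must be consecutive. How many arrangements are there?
Treat the 2 as one block: (4-2+1)! × 2! = 6 × 2 = 12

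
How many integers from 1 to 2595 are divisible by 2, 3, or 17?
⌊2595/2⌋+⌊2595/3⌋+⌊2595/17⌋ - ⌊2595/6⌋-⌊2595/34⌋-⌊2595/51⌋ + ⌊2595/102⌋ = 1297+865+152 - 432-76-50 + 25 = 1781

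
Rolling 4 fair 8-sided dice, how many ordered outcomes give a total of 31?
Coefficient of x^31 in (x + x² + ... + x^8)^4. By inclusion-exclusion on dice exceeding 8: Σ_j (-1)^j C(4,j)·C(31-1-8j, 3) = C(4,0)·C(30,3) - C(4,1)·C(22,3) + C(4,2)·C(14,3) - C(4,3)·C(6,3) = 1·4060 - 4·1540 + 6·364 - 4·20 = 4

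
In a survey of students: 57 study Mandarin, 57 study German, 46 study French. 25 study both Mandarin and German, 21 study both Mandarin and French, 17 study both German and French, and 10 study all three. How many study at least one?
|A∪B∪C| = 57+57+46-25-21-17+10 = 107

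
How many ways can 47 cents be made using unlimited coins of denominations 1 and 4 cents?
Coefficient of x^47 in 1/(1-x^1) · 1/(1-x^4). Use j coins of 4 for j = 0..⌊47/4⌋ = 11, the rest in 1s: 11 + 1 = 12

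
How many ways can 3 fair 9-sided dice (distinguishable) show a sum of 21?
Coefficient of x^21 in (x + x² + ... + x^9)^3. By inclusion-exclusion on dice exceeding 9: Σ_j (-1)^j C(3,j)·C(21-1-9j, 2) = C(3,0)·C(20,2) - C(3,1)·C(11,2) + C(3,2)·C(2,2) = 1·190 - 3·55 + 3·1 = 28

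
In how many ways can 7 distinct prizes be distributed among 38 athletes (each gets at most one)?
P(38,7) = 38!/(38-7)! = 63606090240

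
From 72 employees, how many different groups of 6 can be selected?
C(72,6) = 72!/(6!×66!) = 156238908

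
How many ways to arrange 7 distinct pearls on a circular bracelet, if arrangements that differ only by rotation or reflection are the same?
(7-1)!/2 = 720/2 = 360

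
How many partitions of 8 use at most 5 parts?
By conjugation, equals partitions of 8 into parts ≤ 5. Let r_j(i) = number of partitions of i into parts ≤ j, for i = 0..8. r_1(i) = 1 for all i; r_j(i) = r_{j-1}(i) + r_j(i-j). Rows j = 2..5: ≤2: 1 1 2 2 3 3 4 4 5; ≤3: 1 1 2 3 4 5 7 8 10; ≤4: 1 1 2 3 5 6 9 11 15; ≤5: 1 1 2 3 5 7 10 13 18. r_5(8) = 18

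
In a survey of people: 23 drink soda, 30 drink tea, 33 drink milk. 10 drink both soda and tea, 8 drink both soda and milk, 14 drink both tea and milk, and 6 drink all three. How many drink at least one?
|A∪B∪C| = 23+30+33-10-8-14+6 = 60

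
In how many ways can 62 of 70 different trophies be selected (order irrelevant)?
C(70,62) = 70!/(62!×8!) = 9440350920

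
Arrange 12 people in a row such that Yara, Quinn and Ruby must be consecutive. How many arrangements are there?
Treat the 3 as one block: (12-3+1)! × 3! = 3628800 × 6 = 21772800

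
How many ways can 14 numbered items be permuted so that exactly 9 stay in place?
Choose the 9 fixed points C(14,9) = 2002, derange the rest: !5 = Σ_{j=0}^{5} (-1)^j·5!/j! = 120 - 120 + 60 - 20 + 5 - 1 = 44. Product = 2002 × 44 = 88088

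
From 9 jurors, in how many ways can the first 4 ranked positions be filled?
P(9,4) = 9!/(9-4)! = 3024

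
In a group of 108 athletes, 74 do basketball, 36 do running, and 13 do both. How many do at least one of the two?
|A∪B| = |A| + |B| - |A∩B| = 74 + 36 - 13 = 97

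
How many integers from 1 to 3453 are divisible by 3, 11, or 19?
⌊3453/3⌋+⌊3453/11⌋+⌊3453/19⌋ - ⌊3453/33⌋-⌊3453/57⌋-⌊3453/209⌋ + ⌊3453/627⌋ = 1151+313+181 - 104-60-16 + 5 = 1470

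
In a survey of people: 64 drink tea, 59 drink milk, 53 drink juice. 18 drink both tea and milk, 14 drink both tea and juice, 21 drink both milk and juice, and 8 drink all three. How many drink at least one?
|A∪B∪C| = 64+59+53-18-14-21+8 = 131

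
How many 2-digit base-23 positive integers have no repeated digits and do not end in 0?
Last digit: 22 nonzero choices. First digit: 21 (nonzero, ≠last). Middle 0: P(21,0) = 1. Total = 462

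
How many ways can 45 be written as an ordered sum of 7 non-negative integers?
C(45+7-1, 7-1) = C(51, 6) = 18009460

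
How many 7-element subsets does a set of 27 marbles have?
C(27,7) = 27!/(7!×20!) = 888030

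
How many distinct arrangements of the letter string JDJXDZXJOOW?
11! / (2! × 1! × 1! × 2! × 2! × 3!) = 831600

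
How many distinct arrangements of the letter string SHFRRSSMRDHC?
12! / (1! × 1! × 1! × 1! × 3! × 2! × 3!) = 6652800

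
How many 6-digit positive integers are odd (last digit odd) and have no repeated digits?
Last∈{1,3,5,7,9}. Last=0: 0. Last nonzero: 5×8×P(8,4) = 67200. Total = 67200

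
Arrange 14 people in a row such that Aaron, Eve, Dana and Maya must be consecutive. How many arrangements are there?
Treat the 4 as one block: (14-4+1)! × 4! = 39916800 × 24 = 958003200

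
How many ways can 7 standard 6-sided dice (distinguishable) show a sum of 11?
Coefficient of x^11 in (x + x² + ... + x^6)^7. By inclusion-exclusion on dice exceeding 6: Σ_j (-1)^j C(7,j)·C(11-1-6j, 6) = C(7,0)·C(10,6) = 1·210 = 210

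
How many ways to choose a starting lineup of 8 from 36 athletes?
C(36,8) = 36!/(8!×28!) = 30260340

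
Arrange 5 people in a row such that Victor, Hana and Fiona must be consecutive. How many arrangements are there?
Treat the 3 as one block: (5-3+1)! × 3! = 6 × 6 = 36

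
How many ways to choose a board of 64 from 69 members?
C(69,64) = 69!/(64!×5!) = 11238513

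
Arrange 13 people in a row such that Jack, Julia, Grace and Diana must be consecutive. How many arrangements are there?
Treat the 4 as one block: (13-4+1)! × 4! = 3628800 × 24 = 87091200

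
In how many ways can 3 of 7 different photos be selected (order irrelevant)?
C(7,3) = 7!/(3!×4!) = 35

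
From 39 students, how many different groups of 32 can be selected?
C(39,32) = 39!/(32!×7!) = 15380937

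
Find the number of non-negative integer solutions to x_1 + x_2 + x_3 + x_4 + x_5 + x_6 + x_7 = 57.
C(57+7-1, 7-1) = C(63, 6) = 67945521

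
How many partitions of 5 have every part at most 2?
Let r_j(i) = number of partitions of i into parts ≤ j, for i = 0..5. r_1(i) = 1 for all i; r_j(i) = r_{j-1}(i) + r_j(i-j). Rows j = 2..2: ≤2: 1 1 2 2 3 3. r_2(5) = 3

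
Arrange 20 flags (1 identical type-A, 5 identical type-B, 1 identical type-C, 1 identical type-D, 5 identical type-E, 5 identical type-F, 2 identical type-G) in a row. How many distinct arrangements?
20! / (1! × 5! × 1! × 1! × 5! × 5! × 2!) = 703964701440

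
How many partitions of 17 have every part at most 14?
Let r_j(i) = number of partitions of i into parts ≤ j, for i = 0..17. r_1(i) = 1 for all i; r_j(i) = r_{j-1}(i) + r_j(i-j). Rows j = 2..14: ≤2: 1 1 2 2 3 3 4 4 5 5 6 6 7 7 8 8 9 9; ≤3: 1 1 2 3 4 5 7 8 10 12 14 16 19 21 24 27 30 33; ≤4: 1 1 2 3 5 6 9 11 15 18 23 27 34 39 47 54 64 72; ≤5: 1 1 2 3 5 7 10 13 18 23 30 37 47 57 70 84 101 119; ≤6: 1 1 2 3 5 7 11 14 20 26 35 44 58 71 90 110 136 163; ≤7: 1 1 2 3 5 7 11 15 21 28 38 49 65 82 105 131 164 201; ≤8: 1 1 2 3 5 7 11 15 22 29 40 52 70 89 116 146 186 230; ≤9: 1 1 2 3 5 7 11 15 22 30 41 54 73 94 123 157 201 252; ≤10: 1 1 2 3 5 7 11 15 22 30 42 55 75 97 128 164 212 267; ≤11: 1 1 2 3 5 7 11 15 22 30 42 56 76 99 131 169 219 278; ≤12: 1 1 2 3 5 7 11 15 22 30 42 56 77 100 133 172 224 285; ≤13: 1 1 2 3 5 7 11 15 22 30 42 56 77 101 134 174 227 290; ≤14: 1 1 2 3 5 7 11 15 22 30 42 56 77 101 135 175 229 293. r_14(17) = 293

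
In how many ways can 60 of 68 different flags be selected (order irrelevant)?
C(68,60) = 68!/(60!×8!) = 7392009768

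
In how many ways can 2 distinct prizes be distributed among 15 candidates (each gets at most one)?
P(15,2) = 15!/(15-2)! = 210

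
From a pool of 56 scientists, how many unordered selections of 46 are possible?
C(56,46) = 56!/(46!×10!) = 35607051480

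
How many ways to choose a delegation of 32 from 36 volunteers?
C(36,32) = 36!/(32!×4!) = 58905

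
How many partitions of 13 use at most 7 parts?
By conjugation, equals partitions of 13 into parts ≤ 7. Let r_j(i) = number of partitions of i into parts ≤ j, for i = 0..13. r_1(i) = 1 for all i; r_j(i) = r_{j-1}(i) + r_j(i-j). Rows j = 2..7: ≤2: 1 1 2 2 3 3 4 4 5 5 6 6 7 7; ≤3: 1 1 2 3 4 5 7 8 10 12 14 16 19 21; ≤4: 1 1 2 3 5 6 9 11 15 18 23 27 34 39; ≤5: 1 1 2 3 5 7 10 13 18 23 30 37 47 57; ≤6: 1 1 2 3 5 7 11 14 20 26 35 44 58 71; ≤7: 1 1 2 3 5 7 11 15 21 28 38 49 65 82. r_7(13) = 82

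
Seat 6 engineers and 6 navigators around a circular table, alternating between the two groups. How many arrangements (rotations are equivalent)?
Fix one of the engineers: (6-1)! ways for the remaining engineers, × 6! ways for the navigators = 120 × 720 = 86400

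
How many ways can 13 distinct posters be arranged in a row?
13! = 6227020800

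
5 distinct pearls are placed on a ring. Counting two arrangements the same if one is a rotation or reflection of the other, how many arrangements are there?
(5-1)!/2 = 24/2 = 12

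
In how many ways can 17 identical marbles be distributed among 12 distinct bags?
C(17+12-1, 12-1) = C(28, 11) = 21474180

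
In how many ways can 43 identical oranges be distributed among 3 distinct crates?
C(43+3-1, 3-1) = C(45, 2) = 990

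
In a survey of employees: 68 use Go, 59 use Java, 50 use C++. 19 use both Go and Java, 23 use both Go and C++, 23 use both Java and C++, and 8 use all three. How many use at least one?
|A∪B∪C| = 68+59+50-19-23-23+8 = 120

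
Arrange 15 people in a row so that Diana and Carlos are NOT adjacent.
Total - adjacent = 15! - (15-1)!×2 = 1307674368000 - 174356582400 = 1133317785600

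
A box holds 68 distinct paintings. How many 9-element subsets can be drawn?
C(68,9) = 68!/(9!×59!) = 49280065120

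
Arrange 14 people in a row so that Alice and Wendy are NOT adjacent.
Total - adjacent = 14! - (14-1)!×2 = 87178291200 - 12454041600 = 74724249600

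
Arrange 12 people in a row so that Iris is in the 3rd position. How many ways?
Fix one position: (12-1)! = 39916800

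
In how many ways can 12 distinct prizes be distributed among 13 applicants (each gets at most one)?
P(13,12) = 13!/(13-12)! = 6227020800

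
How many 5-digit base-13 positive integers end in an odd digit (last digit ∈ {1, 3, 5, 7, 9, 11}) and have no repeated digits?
Last∈{1,3,5,7,9,11}. Last=0: 0. Last nonzero: 6×11×P(11,3) = 65340. Total = 65340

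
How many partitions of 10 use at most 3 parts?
By conjugation, equals partitions of 10 into parts ≤ 3. Let r_j(i) = number of partitions of i into parts ≤ j, for i = 0..10. r_1(i) = 1 for all i; r_j(i) = r_{j-1}(i) + r_j(i-j). Rows j = 2..3: ≤2: 1 1 2 2 3 3 4 4 5 5 6; ≤3: 1 1 2 3 4 5 7 8 10 12 14. r_3(10) = 14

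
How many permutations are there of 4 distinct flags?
4! = 24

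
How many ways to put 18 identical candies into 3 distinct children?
C(18+3-1, 3-1) = C(20, 2) = 190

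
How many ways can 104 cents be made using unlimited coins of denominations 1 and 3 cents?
Coefficient of x^104 in 1/(1-x^1) · 1/(1-x^3). Use j coins of 3 for j = 0..⌊104/3⌋ = 34, the rest in 1s: 34 + 1 = 35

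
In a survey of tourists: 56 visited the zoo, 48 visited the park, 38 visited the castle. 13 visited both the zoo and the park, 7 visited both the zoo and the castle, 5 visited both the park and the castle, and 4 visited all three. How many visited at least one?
|A∪B∪C| = 56+48+38-13-7-5+4 = 121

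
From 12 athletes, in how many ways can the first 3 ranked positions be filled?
P(12,3) = 12!/(12-3)! = 1320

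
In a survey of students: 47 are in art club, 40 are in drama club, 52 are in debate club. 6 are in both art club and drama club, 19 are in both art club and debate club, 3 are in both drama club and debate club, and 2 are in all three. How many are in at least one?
|A∪B∪C| = 47+40+52-6-19-3+2 = 113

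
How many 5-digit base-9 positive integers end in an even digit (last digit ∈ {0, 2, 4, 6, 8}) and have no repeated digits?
Last∈{0,2,4,6,8}. Last=0: 1680. Last nonzero: 4×7×P(7,3) = 5880. Total = 7560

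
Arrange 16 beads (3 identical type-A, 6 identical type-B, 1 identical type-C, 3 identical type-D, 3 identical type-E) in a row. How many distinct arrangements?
16! / (3! × 6! × 1! × 3! × 3!) = 134534400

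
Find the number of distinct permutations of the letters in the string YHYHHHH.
7! / (2! × 5!) = 21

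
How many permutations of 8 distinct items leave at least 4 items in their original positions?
Exactly j fixed points: C(8,j)·!(8-j); sum over j ≥ 4 (derangement numbers via !m = (m-1)·(!(m-1) + !(m-2)): !0..!4 = 1, 0, 1, 2, 9). Σ_{j=4}^{8} C(8,j)·!(8-j) = C(8,4)·!4 + C(8,5)·!3 + C(8,6)·!2 + C(8,7)·!1 + C(8,8)·!0 = 70·9 + 56·2 + 28·1 + 8·0 + 1·1 = 771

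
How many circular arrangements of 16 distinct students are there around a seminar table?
Circular: fix one position, arrange the rest. (16-1)! = 1307674368000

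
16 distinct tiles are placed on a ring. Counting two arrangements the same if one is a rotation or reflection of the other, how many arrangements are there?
(16-1)!/2 = 1307674368000/2 = 653837184000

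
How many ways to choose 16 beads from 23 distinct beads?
C(23,16) = 23!/(16!×7!) = 245157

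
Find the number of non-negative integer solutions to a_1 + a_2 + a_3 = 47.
C(47+3-1, 3-1) = C(49, 2) = 1176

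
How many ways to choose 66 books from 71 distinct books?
C(71,66) = 71!/(66!×5!) = 13019909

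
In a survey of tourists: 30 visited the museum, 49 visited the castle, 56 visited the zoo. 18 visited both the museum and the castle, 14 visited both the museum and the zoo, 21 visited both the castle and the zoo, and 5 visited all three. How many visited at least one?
|A∪B∪C| = 30+49+56-18-14-21+5 = 87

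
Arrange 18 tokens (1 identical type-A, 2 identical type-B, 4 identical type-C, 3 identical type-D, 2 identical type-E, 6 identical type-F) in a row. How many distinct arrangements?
18! / (1! × 2! × 4! × 3! × 2! × 6!) = 15437822400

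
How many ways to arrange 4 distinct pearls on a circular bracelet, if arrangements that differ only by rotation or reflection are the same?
(4-1)!/2 = 6/2 = 3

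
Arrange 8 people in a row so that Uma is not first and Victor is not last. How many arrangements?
By inclusion-exclusion: 8! - 2×(8-1)! + (8-2)! = 40320 - 10080 + 720 = 30960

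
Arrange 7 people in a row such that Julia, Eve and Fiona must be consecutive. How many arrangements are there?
Treat the 3 as one block: (7-3+1)! × 3! = 120 × 6 = 720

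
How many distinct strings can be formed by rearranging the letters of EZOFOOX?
7! / (1! × 3! × 1! × 1! × 1!) = 840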